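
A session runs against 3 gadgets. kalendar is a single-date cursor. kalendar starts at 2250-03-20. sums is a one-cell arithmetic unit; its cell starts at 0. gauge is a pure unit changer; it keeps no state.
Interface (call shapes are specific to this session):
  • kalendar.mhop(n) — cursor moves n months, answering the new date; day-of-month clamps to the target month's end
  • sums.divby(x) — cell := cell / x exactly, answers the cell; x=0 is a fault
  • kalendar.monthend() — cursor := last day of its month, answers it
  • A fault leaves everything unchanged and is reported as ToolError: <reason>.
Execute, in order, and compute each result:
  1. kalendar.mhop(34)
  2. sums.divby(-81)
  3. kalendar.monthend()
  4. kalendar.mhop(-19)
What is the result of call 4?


Using mhop passing n→34, and see 2253-01-20.
I run divby passing x→-81, and see 0.
I use monthend(), — result: 2253-01-31.
Invoking mhop passing n→-19: 2251-06-30.

Answer: 2251-06-30


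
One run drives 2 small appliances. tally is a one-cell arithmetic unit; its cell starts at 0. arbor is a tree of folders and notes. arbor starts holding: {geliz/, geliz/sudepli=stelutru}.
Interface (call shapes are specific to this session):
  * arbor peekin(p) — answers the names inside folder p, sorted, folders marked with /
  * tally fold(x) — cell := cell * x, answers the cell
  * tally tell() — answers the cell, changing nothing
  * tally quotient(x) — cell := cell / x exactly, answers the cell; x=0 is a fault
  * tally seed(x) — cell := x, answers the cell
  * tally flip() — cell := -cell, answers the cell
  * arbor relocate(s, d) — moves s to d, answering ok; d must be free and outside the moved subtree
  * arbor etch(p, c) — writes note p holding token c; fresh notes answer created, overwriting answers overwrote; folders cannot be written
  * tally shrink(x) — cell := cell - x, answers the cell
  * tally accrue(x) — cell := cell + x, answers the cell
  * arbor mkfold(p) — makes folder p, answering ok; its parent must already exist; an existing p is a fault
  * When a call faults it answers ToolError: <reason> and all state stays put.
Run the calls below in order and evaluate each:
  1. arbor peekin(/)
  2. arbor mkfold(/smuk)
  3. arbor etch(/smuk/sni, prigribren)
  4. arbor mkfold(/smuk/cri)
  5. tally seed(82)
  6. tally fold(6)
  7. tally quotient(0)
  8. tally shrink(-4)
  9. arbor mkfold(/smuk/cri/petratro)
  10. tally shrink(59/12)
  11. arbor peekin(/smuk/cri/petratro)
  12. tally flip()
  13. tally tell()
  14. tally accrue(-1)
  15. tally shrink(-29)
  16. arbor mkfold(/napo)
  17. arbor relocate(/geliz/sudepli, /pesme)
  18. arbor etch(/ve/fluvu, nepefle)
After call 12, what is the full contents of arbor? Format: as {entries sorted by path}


! 1. arbor peekin(p: /) : [geliz/]
! 2. arbor mkfold(p: /smuk) : ok
! 3. arbor etch(p: /smuk/sni, c: prigribren) : created
! 4. arbor mkfold(p: /smuk/cri) : ok
! 5. tally seed(x: 82) : 82
! 6. tally fold(x: 6) : 492
! 7. tally quotient(x: 0) : ToolError: division by zero
! 8. tally shrink(x: -4) : 496
! 9. arbor mkfold(p: /smuk/cri/petratro) : ok
! 10. tally shrink(x: 59/12) : 5893/12
! 11. arbor peekin(p: /smuk/cri/petratro) : []
! 12. tally flip() : -5893/12
! 13. tally tell() : -5893/12
! 14. tally accrue(x: -1) : -5905/12
! 15. tally shrink(x: -29) : -5557/12
! 16. arbor mkfold(p: /napo) : ok
! 17. arbor relocate(s: /geliz/sudepli, d: /pesme) : ok
! 18. arbor etch(p: /ve/fluvu, c: nepefle) : ToolError: no parent

Answer: {geliz/, geliz/sudepli=stelutru, smuk/, smuk/cri/, smuk/cri/petratro/, smuk/sni=prigribren}


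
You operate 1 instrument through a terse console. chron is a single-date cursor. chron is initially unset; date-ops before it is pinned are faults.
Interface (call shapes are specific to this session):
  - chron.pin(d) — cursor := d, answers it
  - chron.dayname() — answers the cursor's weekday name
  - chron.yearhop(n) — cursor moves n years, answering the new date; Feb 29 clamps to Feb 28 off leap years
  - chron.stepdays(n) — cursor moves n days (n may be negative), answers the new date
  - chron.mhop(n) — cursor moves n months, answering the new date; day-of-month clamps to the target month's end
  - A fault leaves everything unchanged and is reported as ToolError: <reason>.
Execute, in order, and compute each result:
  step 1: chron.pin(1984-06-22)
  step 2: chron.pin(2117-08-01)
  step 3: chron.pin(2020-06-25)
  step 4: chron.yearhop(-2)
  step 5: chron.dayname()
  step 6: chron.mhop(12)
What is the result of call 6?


Answer: 2019-06-25

Derivation:
Act: pin[d=1984-06-22]
Obs: 1984-06-22
Act: pin[d=2117-08-01]
Obs: 2117-08-01
Act: pin[d=2020-06-25]
Obs: 2020-06-25
Act: yearhop[n=-2]
Obs: 2018-06-25
Act: dayname[]
Obs: Monday
Act: mhop[n=12]
Obs: 2019-06-25


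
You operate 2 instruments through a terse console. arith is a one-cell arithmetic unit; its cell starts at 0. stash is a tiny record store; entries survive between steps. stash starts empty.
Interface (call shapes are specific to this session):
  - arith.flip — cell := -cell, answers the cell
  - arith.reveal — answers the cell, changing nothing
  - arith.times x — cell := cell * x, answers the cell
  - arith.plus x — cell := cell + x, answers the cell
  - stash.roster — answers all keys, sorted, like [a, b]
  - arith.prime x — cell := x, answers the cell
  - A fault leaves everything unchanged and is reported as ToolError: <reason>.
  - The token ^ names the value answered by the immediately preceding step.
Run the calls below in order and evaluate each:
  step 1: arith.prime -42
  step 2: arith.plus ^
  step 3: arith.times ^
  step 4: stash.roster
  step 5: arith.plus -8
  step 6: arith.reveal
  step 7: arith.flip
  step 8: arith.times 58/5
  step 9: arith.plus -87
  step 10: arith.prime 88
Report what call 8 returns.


# 1. arith.prime(-42) == -42
# 2. arith.plus(^) == -84
# 3. arith.times(^) == 7056
# 4. stash.roster() == []
# 5. arith.plus(-8) == 7048
# 6. arith.reveal() == 7048
# 7. arith.flip() == -7048
# 8. arith.times(58/5) == -408784/5
# 9. arith.plus(-87) == -409219/5
# 10. arith.prime(88) == 88

Answer: -408784/5


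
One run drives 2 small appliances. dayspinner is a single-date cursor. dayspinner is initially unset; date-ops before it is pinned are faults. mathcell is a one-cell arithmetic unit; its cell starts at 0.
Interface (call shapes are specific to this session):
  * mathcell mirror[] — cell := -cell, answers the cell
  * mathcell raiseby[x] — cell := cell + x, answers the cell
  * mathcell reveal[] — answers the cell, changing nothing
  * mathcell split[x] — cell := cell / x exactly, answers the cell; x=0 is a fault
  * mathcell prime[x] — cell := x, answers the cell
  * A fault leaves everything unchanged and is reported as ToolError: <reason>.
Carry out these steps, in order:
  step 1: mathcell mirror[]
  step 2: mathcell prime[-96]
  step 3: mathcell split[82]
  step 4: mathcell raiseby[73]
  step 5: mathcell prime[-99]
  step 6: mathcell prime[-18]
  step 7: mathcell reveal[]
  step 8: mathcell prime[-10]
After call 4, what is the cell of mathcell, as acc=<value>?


Do: mathcell mirror[]
See: 0
Do: mathcell prime[x: -96]
See: -96
Do: mathcell split[x: 82]
See: -48/41
Do: mathcell raiseby[x: 73]
See: 2945/41
Do: mathcell prime[x: -99]
See: -99
Do: mathcell prime[x: -18]
See: -18
Do: mathcell reveal[]
See: -18
Do: mathcell prime[x: -10]
See: -10

Answer: acc=2945/41


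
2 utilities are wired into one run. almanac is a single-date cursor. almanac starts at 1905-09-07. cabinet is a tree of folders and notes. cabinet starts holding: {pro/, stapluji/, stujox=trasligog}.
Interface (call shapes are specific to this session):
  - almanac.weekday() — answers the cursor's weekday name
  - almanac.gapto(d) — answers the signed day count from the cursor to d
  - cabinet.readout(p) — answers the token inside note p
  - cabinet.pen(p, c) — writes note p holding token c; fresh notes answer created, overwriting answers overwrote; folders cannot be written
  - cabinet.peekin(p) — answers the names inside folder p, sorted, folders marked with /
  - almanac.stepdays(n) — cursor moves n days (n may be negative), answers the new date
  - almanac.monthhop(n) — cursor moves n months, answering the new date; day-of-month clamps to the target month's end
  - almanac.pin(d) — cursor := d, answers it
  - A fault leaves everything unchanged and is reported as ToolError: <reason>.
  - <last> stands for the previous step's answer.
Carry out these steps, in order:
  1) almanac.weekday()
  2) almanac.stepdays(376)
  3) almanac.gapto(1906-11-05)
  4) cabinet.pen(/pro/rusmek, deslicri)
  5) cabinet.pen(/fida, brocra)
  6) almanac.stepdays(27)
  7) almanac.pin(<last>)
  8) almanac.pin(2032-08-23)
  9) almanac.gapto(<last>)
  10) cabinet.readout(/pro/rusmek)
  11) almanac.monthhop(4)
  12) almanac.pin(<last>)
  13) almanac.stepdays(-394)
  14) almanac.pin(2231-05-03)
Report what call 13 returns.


// 1. weekday() => Thursday
// 2. stepdays(n: 376) => 1906-09-18
// 3. gapto(d: 1906-11-05) => 48
// 4. pen(p: /pro/rusmek, c: deslicri) => created
// 5. pen(p: /fida, c: brocra) => created
// 6. stepdays(n: 27) => 1906-10-15
// 7. pin(d: <last>) => 1906-10-15
// 8. pin(d: 2032-08-23) => 2032-08-23
// 9. gapto(d: <last>) => 0
// 10. readout(p: /pro/rusmek) => deslicri
// 11. monthhop(n: 4) => 2032-12-23
// 12. pin(d: <last>) => 2032-12-23
// 13. stepdays(n: -394) => 2031-11-25
// 14. pin(d: 2231-05-03) => 2231-05-03

Answer: 2031-11-25


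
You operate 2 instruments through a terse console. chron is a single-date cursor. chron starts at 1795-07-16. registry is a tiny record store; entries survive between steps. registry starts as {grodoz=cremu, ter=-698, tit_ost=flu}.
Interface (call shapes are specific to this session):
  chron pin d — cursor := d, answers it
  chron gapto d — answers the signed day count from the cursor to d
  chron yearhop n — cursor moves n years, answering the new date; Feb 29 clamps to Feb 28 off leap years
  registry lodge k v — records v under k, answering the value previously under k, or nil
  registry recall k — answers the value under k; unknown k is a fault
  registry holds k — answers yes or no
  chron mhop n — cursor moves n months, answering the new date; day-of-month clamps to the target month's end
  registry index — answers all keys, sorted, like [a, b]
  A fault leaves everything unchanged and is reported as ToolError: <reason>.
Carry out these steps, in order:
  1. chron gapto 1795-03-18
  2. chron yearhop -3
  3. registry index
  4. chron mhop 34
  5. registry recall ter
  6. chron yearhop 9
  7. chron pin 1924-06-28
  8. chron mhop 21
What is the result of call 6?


Answer: 1804-05-16

Derivation:
→ chron gapto(d: 1795-03-18)
← -120
→ chron yearhop(n: -3)
← 1792-07-16
→ registry index()
← [grodoz, ter, tit_ost]
→ chron mhop(n: 34)
← 1795-05-16
→ registry recall(k: ter)
← -698
→ chron yearhop(n: 9)
← 1804-05-16
→ chron pin(d: 1924-06-28)
← 1924-06-28
→ chron mhop(n: 21)
← 1926-03-28


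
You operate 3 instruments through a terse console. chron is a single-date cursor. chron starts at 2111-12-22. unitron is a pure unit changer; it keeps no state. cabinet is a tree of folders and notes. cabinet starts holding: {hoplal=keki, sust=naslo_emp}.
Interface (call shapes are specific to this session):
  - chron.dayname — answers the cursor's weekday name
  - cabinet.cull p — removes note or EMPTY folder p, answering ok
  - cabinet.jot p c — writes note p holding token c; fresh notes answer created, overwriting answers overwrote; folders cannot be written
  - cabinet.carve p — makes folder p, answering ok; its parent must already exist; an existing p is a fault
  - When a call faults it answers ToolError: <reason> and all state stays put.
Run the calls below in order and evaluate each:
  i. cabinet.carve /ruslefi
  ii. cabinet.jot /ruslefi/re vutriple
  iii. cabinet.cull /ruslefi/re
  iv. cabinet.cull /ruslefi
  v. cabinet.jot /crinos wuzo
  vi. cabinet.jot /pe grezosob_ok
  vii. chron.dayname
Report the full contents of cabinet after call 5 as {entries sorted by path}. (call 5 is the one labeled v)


I run carve with p: /ruslefi, → ok.
Using jot with p: /ruslefi/re, c: vutriple: created.
I run cull with p: /ruslefi/re, and get ok.
Then cull with p: /ruslefi, yielding ok.
Next I call jot with p: /crinos, c: wuzo, and get created.
Invoking jot with p: /pe, c: grezosob_ok, — result: created.
I use dayname(), — result: Tuesday.

Answer: {crinos=wuzo, hoplal=keki, sust=naslo_emp}


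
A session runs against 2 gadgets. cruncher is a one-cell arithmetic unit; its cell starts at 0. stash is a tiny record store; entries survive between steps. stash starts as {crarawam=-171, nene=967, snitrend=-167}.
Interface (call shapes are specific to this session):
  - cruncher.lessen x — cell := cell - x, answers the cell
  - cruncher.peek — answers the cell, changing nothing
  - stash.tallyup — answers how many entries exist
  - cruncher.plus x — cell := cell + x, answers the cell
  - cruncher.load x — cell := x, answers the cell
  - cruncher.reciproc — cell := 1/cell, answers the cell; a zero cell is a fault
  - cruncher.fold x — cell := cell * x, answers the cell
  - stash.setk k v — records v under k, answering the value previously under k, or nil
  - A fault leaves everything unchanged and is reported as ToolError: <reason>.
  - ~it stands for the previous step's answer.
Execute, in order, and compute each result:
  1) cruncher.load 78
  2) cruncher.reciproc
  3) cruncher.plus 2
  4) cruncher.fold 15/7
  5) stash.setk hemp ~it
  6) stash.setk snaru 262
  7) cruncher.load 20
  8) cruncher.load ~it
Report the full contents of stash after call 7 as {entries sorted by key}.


Answer: {crarawam=-171, hemp=785/182, nene=967, snaru=262, snitrend=-167}

Derivation:
~$ cruncher.load x='78'
[out] 78
~$ cruncher.reciproc
[out] 1/78
~$ cruncher.plus x='2'
[out] 157/78
~$ cruncher.fold x='15/7'
[out] 785/182
~$ stash.setk k='hemp' v='~it'
[out] nil
~$ stash.setk k='snaru' v='262'
[out] nil
~$ cruncher.load x='20'
[out] 20
~$ cruncher.load x='~it'
[out] 20


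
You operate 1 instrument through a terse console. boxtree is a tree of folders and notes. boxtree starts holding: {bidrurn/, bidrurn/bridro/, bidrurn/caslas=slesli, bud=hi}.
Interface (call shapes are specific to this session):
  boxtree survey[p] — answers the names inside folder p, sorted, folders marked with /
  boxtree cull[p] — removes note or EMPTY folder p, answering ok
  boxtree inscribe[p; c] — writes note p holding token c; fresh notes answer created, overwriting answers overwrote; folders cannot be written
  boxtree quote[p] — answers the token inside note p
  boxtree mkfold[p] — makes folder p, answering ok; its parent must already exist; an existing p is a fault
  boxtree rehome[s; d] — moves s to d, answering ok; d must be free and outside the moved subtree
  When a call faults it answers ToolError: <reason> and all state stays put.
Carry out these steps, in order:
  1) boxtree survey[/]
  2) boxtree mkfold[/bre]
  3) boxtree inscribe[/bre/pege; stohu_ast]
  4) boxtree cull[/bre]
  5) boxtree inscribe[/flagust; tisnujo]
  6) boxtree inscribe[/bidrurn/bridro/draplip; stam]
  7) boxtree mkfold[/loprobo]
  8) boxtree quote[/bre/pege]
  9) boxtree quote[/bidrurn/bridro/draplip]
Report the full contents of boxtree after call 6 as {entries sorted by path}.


-- boxtree survey(p=/) == [bidrurn/, bud]
-- boxtree mkfold(p=/bre) == ok
-- boxtree inscribe(p=/bre/pege, c=stohu_ast) == created
-- boxtree cull(p=/bre) == ToolError: not empty
-- boxtree inscribe(p=/flagust, c=tisnujo) == created
-- boxtree inscribe(p=/bidrurn/bridro/draplip, c=stam) == created
-- boxtree mkfold(p=/loprobo) == ok
-- boxtree quote(p=/bre/pege) == stohu_ast
-- boxtree quote(p=/bidrurn/bridro/draplip) == stam

Answer: {bidrurn/, bidrurn/bridro/, bidrurn/bridro/draplip=stam, bidrurn/caslas=slesli, bre/, bre/pege=stohu_ast, bud=hi, flagust=tisnujo}


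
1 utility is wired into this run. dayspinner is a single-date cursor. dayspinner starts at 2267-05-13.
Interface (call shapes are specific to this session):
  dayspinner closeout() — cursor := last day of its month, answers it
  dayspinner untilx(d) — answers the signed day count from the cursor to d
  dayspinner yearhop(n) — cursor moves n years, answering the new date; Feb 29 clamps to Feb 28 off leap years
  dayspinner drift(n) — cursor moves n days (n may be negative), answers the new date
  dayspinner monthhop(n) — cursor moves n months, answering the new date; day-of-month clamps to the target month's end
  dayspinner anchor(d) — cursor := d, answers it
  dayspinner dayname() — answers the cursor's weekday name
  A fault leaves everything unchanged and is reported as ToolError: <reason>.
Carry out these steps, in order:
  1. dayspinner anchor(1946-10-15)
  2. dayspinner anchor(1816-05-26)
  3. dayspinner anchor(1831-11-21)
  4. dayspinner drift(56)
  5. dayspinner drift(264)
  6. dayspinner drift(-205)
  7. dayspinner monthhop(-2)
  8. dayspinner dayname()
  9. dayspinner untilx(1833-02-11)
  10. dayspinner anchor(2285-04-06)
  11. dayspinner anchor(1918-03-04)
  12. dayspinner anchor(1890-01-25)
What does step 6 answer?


I use dayspinner anchor passing d=1946-10-15, which returns 1946-10-15.
Then dayspinner anchor passing d=1816-05-26, giving 1816-05-26.
I use dayspinner anchor passing d=1831-11-21, giving 1831-11-21.
Now I run dayspinner drift passing n=56, → 1832-01-16.
I try dayspinner drift passing n=264, yielding 1832-10-06.
Using dayspinner drift passing n=-205, giving 1832-03-15.
Calling dayspinner monthhop passing n=-2, — result: 1832-01-15.
Then dayspinner dayname(), and get Sunday.
I try dayspinner untilx passing d=1833-02-11, which returns 393.
Now I run dayspinner anchor passing d=2285-04-06, and see 2285-04-06.
I invoke dayspinner anchor passing d=1918-03-04, — result: 1918-03-04.
Next I call dayspinner anchor passing d=1890-01-25, and observe 1890-01-25.

Answer: 1832-03-15


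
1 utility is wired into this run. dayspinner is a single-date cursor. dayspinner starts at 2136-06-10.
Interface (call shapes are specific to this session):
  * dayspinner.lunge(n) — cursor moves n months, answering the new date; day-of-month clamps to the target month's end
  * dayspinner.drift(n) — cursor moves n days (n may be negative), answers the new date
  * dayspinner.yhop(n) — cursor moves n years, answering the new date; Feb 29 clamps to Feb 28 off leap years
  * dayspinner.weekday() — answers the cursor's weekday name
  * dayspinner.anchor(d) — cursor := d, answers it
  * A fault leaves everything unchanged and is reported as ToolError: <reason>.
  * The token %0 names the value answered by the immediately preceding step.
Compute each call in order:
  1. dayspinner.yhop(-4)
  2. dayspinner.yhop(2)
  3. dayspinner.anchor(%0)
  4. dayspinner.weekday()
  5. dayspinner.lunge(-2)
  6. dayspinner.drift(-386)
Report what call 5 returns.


~$ dayspinner.yhop n=-4
[out] 2132-06-10
~$ dayspinner.yhop n=2
[out] 2134-06-10
~$ dayspinner.anchor d=%0
[out] 2134-06-10
~$ dayspinner.weekday
[out] Thursday
~$ dayspinner.lunge n=-2
[out] 2134-04-10
~$ dayspinner.drift n=-386
[out] 2133-03-20

Answer: 2134-04-10


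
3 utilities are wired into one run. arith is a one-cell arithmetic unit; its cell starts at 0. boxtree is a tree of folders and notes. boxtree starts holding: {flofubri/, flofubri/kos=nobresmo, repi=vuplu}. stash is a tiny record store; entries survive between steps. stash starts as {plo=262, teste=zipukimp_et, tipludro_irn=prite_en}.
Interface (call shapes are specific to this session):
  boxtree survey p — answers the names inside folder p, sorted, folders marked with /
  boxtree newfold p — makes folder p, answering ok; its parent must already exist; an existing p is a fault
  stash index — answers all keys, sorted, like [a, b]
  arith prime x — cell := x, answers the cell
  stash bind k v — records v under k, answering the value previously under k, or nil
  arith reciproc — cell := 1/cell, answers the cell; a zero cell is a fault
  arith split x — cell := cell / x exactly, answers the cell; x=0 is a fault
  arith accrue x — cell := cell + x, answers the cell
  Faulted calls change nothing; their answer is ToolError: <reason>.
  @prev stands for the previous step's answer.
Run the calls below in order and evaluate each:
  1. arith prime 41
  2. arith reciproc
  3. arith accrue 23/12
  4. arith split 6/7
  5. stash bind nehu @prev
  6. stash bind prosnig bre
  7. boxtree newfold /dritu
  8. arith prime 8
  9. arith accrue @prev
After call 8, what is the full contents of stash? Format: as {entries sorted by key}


! 1. arith prime(x: 41) -> 41
! 2. arith reciproc() -> 1/41
! 3. arith accrue(x: 23/12) -> 955/492
! 4. arith split(x: 6/7) -> 6685/2952
! 5. stash bind(k: nehu, v: @prev) -> nil
! 6. stash bind(k: prosnig, v: bre) -> nil
! 7. boxtree newfold(p: /dritu) -> ok
! 8. arith prime(x: 8) -> 8
! 9. arith accrue(x: @prev) -> 16

Answer: {nehu=6685/2952, plo=262, prosnig=bre, teste=zipukimp_et, tipludro_irn=prite_en}


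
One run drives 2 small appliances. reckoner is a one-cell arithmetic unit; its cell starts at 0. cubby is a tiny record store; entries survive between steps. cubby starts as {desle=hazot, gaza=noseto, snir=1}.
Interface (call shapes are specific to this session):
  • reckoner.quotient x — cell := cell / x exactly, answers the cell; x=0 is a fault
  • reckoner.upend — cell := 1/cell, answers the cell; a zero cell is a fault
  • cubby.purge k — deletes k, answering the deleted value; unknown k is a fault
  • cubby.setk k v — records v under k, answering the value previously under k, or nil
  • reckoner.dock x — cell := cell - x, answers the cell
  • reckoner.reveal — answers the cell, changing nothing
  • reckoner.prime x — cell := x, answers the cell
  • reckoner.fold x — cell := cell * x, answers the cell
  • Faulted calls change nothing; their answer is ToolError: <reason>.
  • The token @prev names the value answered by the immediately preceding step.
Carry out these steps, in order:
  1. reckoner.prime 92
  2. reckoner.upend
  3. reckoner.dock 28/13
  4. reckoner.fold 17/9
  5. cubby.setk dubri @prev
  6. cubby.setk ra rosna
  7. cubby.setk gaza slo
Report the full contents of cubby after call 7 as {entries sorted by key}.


Using reckoner.prime on x=92: 92.
Invoking reckoner.upend, giving 1/92.
Invoking reckoner.dock on x=28/13, — result: -2563/1196.
Invoking reckoner.fold on x=17/9, and get -43571/10764.
I try cubby.setk on k=dubri, v=@prev, and see nil.
I try cubby.setk on k=ra, v=rosna, and get nil.
Then cubby.setk on k=gaza, v=slo, giving noseto.

Answer: {desle=hazot, dubri=-43571/10764, gaza=slo, ra=rosna, snir=1}


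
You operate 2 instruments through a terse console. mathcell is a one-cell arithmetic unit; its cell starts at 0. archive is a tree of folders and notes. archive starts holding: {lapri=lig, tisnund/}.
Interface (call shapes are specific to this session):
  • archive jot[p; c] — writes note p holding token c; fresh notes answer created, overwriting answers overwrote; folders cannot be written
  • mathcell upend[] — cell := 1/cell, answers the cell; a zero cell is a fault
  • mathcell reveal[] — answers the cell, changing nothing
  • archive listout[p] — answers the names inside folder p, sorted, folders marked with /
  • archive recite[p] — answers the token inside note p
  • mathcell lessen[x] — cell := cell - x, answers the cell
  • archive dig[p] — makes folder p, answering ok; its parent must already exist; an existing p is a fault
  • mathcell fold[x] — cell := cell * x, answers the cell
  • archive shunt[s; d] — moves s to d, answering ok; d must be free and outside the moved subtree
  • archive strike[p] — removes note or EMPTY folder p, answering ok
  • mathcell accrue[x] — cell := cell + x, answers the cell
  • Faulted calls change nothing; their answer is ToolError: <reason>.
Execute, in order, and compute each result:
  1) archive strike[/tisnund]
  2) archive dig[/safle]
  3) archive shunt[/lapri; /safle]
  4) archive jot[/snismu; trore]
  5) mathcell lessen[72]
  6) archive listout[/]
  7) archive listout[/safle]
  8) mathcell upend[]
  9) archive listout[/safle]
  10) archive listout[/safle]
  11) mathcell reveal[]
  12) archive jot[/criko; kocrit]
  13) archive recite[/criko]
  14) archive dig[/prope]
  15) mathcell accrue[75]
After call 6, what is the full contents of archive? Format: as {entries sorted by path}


// 1. archive strike(p=/tisnund) -> ok
// 2. archive dig(p=/safle) -> ok
// 3. archive shunt(s=/lapri, d=/safle) -> ToolError: exists
// 4. archive jot(p=/snismu, c=trore) -> created
// 5. mathcell lessen(x=72) -> -72
// 6. archive listout(p=/) -> [lapri, safle/, snismu]
// 7. archive listout(p=/safle) -> []
// 8. mathcell upend() -> -1/72
// 9. archive listout(p=/safle) -> []
// 10. archive listout(p=/safle) -> []
// 11. mathcell reveal() -> -1/72
// 12. archive jot(p=/criko, c=kocrit) -> created
// 13. archive recite(p=/criko) -> kocrit
// 14. archive dig(p=/prope) -> ok
// 15. mathcell accrue(x=75) -> 5399/72

Answer: {lapri=lig, safle/, snismu=trore}


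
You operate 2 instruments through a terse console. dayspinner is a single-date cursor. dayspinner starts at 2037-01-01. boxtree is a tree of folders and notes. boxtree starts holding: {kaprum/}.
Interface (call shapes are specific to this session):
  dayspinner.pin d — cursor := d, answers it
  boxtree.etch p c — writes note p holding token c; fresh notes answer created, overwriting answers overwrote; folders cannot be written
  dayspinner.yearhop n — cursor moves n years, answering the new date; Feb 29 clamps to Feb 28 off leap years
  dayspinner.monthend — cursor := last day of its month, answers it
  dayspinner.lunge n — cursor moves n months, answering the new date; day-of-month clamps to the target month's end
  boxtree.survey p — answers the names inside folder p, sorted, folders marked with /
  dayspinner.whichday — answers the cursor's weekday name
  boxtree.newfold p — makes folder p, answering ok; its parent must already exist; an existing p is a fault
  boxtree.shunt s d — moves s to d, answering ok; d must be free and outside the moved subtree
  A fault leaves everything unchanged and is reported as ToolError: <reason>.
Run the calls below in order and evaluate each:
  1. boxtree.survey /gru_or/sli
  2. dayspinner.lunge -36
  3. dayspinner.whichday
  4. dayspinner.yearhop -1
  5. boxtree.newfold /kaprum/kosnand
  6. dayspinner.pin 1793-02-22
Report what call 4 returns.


I call boxtree.survey on p: /gru_or/sli, giving ToolError: not found.
Invoking dayspinner.lunge on n: -36, and observe 2034-01-01.
I invoke dayspinner.whichday(), → Sunday.
Now I run dayspinner.yearhop on n: -1, and see 2033-01-01.
Then boxtree.newfold on p: /kaprum/kosnand, — result: ok.
I use dayspinner.pin on d: 1793-02-22: 1793-02-22.

Answer: 2033-01-01


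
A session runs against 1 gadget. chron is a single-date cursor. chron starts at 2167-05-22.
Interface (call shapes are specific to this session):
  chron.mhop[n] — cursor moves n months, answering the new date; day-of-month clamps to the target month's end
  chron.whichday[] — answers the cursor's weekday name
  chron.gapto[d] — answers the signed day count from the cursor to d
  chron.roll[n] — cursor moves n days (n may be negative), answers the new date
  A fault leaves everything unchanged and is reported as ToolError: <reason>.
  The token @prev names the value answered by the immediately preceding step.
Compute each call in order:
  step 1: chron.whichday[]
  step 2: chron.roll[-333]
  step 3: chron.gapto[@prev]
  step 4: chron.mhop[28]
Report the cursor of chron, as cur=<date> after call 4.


Answer: cur=2168-10-23

Derivation:
-> whichday()
<- Friday
-> roll(n=-333)
<- 2166-06-23
-> gapto(d=@prev)
<- 0
-> mhop(n=28)
<- 2168-10-23


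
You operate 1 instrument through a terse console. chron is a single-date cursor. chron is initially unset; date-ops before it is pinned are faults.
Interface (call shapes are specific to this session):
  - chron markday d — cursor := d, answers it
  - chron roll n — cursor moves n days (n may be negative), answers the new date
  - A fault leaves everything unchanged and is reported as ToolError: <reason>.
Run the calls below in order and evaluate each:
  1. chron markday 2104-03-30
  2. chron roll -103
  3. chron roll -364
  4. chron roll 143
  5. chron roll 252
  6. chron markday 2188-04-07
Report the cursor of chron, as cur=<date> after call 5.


==> chron markday(d='2104-03-30')
<== 2104-03-30
==> chron roll(n='-103')
<== 2103-12-18
==> chron roll(n='-364')
<== 2102-12-19
==> chron roll(n='143')
<== 2103-05-11
==> chron roll(n='252')
<== 2104-01-18
==> chron markday(d='2188-04-07')
<== 2188-04-07

Answer: cur=2104-01-18


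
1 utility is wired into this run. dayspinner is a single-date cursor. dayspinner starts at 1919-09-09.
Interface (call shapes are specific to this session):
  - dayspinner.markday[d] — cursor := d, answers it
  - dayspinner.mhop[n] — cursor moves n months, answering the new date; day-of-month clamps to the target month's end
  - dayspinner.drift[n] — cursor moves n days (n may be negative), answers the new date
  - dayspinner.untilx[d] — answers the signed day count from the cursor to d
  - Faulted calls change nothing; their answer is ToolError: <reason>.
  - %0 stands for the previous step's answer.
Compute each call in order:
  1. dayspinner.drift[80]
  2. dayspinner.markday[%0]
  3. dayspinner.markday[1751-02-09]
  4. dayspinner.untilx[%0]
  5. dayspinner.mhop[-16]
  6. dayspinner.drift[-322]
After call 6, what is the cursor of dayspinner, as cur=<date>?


Answer: cur=1748-11-21

Derivation:
I use dayspinner.drift on n→80: 1919-11-28.
Invoking dayspinner.markday on d→%0, → 1919-11-28.
Calling dayspinner.markday on d→1751-02-09, and get 1751-02-09.
Next I call dayspinner.untilx on d→%0, — result: 0.
Then dayspinner.mhop on n→-16, giving 1749-10-09.
Calling dayspinner.drift on n→-322, yielding 1748-11-21.


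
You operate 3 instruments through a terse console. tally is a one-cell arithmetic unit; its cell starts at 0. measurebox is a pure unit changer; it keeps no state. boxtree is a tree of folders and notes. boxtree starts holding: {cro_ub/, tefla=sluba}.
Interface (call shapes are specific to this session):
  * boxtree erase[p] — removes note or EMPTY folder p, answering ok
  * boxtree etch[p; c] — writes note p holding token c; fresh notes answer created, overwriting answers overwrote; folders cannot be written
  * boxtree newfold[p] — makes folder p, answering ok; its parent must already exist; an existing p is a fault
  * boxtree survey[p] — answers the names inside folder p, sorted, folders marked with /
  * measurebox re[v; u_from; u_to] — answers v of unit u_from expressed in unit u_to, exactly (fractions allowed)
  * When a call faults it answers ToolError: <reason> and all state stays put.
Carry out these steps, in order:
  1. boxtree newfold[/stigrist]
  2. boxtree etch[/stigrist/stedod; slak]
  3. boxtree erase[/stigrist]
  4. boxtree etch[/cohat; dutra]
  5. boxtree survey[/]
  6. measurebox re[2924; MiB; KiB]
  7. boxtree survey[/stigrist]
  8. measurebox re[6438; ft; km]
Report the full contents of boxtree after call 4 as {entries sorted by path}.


Using boxtree newfold on p: /stigrist, and get ok.
Now I run boxtree etch on p: /stigrist/stedod, c: slak, yielding created.
I run boxtree erase on p: /stigrist: ToolError: not empty.
Next I call boxtree etch on p: /cohat, c: dutra: created.
I use boxtree survey on p: /, and see [cohat, cro_ub/, stigrist/, tefla].
Using measurebox re on v: 2924, u_from: MiB, u_to: KiB, giving 2994176.
Calling boxtree survey on p: /stigrist, which returns [stedod].
I run measurebox re on v: 6438, u_from: ft, u_to: km, giving 1226439/625000.

Answer: {cohat=dutra, cro_ub/, stigrist/, stigrist/stedod=slak, tefla=sluba}


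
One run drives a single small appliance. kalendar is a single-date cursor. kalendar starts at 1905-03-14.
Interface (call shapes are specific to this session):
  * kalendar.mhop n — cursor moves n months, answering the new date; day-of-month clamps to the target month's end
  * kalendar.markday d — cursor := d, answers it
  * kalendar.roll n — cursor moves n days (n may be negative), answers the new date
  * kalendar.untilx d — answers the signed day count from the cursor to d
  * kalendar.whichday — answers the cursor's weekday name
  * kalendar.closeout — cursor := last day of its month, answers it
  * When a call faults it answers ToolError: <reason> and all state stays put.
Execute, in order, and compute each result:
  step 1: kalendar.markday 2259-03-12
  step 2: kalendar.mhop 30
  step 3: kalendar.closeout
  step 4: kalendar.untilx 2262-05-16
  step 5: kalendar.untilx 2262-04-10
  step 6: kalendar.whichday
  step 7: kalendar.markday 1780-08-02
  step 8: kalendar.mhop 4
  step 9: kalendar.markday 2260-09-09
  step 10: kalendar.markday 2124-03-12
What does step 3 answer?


Answer: 2261-09-30

Derivation:
Now I run kalendar.markday using 2259-03-12, — result: 2259-03-12.
I use kalendar.mhop using 30, giving 2261-09-12.
I try kalendar.closeout, and get 2261-09-30.
I use kalendar.untilx using 2262-05-16, and observe 228.
Then kalendar.untilx using 2262-04-10, and get 192.
I invoke kalendar.whichday(), and observe Monday.
Then kalendar.markday using 1780-08-02, — result: 1780-08-02.
Invoking kalendar.mhop using 4, and observe 1780-12-02.
Then kalendar.markday using 2260-09-09: 2260-09-09.
I run kalendar.markday using 2124-03-12, and see 2124-03-12.


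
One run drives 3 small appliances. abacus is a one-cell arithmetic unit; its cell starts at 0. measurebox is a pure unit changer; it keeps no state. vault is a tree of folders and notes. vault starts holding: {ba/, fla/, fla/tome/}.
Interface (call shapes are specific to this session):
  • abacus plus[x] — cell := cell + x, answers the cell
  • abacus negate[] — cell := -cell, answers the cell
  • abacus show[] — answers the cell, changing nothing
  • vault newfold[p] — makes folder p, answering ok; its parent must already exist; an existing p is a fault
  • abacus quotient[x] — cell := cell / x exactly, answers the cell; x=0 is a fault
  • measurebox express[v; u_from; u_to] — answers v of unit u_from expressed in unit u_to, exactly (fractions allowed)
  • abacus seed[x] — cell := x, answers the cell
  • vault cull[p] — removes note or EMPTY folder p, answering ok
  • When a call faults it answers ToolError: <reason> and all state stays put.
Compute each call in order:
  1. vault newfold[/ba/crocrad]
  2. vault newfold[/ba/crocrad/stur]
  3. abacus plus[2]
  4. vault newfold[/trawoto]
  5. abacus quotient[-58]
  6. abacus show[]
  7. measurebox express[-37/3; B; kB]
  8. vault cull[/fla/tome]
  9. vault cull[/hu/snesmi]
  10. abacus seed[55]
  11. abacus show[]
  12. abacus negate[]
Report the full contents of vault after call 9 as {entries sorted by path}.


Answer: {ba/, ba/crocrad/, ba/crocrad/stur/, fla/, trawoto/}

Derivation:
·→ vault newfold(p=/ba/crocrad)
·← ok
·→ vault newfold(p=/ba/crocrad/stur)
·← ok
·→ abacus plus(x=2)
·← 2
·→ vault newfold(p=/trawoto)
·← ok
·→ abacus quotient(x=-58)
·← -1/29
·→ abacus show()
·← -1/29
·→ measurebox express(v=-37/3, u_from=B, u_to=kB)
·← -37/3000
·→ vault cull(p=/fla/tome)
·← ok
·→ vault cull(p=/hu/snesmi)
·← ToolError: not found
·→ abacus seed(x=55)
·← 55
·→ abacus show()
·← 55
·→ abacus negate()
·← -55


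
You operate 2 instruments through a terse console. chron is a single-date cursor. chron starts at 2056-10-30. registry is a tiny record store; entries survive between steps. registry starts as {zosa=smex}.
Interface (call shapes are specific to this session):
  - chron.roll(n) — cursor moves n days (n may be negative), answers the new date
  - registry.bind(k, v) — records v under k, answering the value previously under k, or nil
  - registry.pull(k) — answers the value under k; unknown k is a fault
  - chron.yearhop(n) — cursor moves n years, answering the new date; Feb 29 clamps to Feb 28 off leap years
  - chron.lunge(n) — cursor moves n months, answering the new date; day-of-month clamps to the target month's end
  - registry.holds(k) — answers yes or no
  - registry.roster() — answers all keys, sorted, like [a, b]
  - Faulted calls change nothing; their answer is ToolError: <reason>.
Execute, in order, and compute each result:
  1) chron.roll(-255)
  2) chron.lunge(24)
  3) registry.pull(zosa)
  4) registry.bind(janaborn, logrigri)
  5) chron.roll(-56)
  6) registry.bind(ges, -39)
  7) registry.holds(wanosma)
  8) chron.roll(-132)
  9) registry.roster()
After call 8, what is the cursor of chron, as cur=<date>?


I call chron.roll using n: -255, and see 2056-02-18.
Invoking chron.lunge using n: 24, — result: 2058-02-18.
Then registry.pull using k: zosa, giving smex.
Now I run registry.bind using k: janaborn, v: logrigri, → nil.
I run chron.roll using n: -56: 2057-12-24.
Using registry.bind using k: ges, v: -39, and observe nil.
I invoke registry.holds using k: wanosma: no.
Next I call chron.roll using n: -132: 2057-08-14.
Invoking registry.roster, and see [ges, janaborn, zosa].

Answer: cur=2057-08-14


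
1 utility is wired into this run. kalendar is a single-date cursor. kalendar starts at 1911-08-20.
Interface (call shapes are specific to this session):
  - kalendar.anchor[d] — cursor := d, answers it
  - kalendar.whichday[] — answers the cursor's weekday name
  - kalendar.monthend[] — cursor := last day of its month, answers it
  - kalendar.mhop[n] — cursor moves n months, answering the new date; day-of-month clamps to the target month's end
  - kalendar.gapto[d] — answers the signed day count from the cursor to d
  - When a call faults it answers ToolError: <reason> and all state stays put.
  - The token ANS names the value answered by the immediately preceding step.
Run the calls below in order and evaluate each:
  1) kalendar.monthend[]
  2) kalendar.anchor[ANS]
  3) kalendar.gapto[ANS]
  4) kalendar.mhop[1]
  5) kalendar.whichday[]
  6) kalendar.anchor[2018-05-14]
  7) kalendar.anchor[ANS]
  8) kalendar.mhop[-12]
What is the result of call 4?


Answer: 1911-09-30

Derivation:
$ monthend
:: 1911-08-31
$ anchor d: ANS
:: 1911-08-31
$ gapto d: ANS
:: 0
$ mhop n: 1
:: 1911-09-30
$ whichday
:: Saturday
$ anchor d: 2018-05-14
:: 2018-05-14
$ anchor d: ANS
:: 2018-05-14
$ mhop n: -12
:: 2017-05-14


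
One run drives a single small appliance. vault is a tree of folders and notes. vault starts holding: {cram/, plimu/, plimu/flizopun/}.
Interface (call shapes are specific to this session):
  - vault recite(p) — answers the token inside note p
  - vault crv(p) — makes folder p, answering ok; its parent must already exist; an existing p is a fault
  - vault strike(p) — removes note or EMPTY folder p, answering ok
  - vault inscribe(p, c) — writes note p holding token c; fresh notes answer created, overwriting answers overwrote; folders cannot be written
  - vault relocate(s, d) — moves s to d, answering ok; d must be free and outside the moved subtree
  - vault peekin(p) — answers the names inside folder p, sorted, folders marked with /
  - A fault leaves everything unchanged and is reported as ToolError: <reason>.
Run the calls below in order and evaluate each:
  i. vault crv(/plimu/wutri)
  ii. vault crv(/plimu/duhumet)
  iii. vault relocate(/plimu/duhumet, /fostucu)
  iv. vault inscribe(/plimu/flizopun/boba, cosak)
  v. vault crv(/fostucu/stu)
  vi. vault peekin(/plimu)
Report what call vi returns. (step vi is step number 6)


Now I run vault crv with /plimu/wutri, → ok.
I invoke vault crv with /plimu/duhumet, → ok.
I call vault relocate with /plimu/duhumet, /fostucu, → ok.
I call vault inscribe with /plimu/flizopun/boba, cosak, and observe created.
Next I call vault crv with /fostucu/stu, → ok.
Calling vault peekin with /plimu, and get [flizopun/, wutri/].

Answer: [flizopun/, wutri/]


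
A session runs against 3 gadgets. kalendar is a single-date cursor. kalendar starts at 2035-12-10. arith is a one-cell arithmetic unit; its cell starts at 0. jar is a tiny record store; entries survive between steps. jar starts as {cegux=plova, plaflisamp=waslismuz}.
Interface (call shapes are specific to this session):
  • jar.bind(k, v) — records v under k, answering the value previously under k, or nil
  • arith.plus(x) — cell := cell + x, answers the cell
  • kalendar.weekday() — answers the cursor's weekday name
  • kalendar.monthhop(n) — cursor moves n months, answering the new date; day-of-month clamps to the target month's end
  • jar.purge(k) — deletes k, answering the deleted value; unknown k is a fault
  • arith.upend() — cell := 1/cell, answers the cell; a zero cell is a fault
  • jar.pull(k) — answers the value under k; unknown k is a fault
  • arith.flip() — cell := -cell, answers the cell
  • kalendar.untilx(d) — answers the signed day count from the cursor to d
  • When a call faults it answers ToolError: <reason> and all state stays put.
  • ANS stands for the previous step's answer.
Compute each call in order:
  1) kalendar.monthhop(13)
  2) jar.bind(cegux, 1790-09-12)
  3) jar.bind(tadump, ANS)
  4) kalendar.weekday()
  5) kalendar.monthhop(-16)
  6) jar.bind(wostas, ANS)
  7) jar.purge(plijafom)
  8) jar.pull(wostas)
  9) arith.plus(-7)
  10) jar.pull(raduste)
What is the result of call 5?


Answer: 2035-09-10

Derivation:
# 1. kalendar.monthhop(13) -> 2037-01-10
# 2. jar.bind(cegux, 1790-09-12) -> plova
# 3. jar.bind(tadump, ANS) -> nil
# 4. kalendar.weekday() -> Saturday
# 5. kalendar.monthhop(-16) -> 2035-09-10
# 6. jar.bind(wostas, ANS) -> nil
# 7. jar.purge(plijafom) -> ToolError: no such key plijafom
# 8. jar.pull(wostas) -> 2035-09-10
# 9. arith.plus(-7) -> -7
# 10. jar.pull(raduste) -> ToolError: no such key raduste
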